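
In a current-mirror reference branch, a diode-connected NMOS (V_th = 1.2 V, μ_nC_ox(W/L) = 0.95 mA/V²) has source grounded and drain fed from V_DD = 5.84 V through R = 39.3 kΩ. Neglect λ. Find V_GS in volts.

With gate tied to drain, V_GS = V_DS ≥ V_GS − V_th, so the device is in saturation.
KCL at the drain: ½ k_n (V_GS − V_th)² = (V_DD − V_GS)/R.
Let x = V_GS − 1.2. Then 18.7 x² + x − 4.64 = 0, giving x = 0.472 V (positive root), so V_GS = 1.67 V.
I_D = (V_DD − V_GS)/R = (5.84 − 1.67) / 39.3 = 0.106 mA.

V_GS = 1.67 V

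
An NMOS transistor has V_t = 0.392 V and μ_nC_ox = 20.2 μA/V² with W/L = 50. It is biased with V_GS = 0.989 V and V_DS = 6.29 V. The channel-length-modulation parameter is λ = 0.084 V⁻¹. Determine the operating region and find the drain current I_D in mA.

k_n = μ_nC_ox · (W/L) = 1.01 mA/V².
V_ov = V_GS − V_t = 0.989 − 0.392 = 0.597 V.
Since V_DS = 6.29 V ≥ V_ov = 0.597 V, the device is in saturation.
I_D = ½ k_n V_ov² (1 + λ V_DS) = 0.5 × 1.01 × 0.597² × (1 + 0.084 × 6.29) = 0.275 mA.

Saturation; I_D = 0.275 mA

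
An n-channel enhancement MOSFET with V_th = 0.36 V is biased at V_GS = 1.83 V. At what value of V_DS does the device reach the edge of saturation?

V_DS,sat = 1.47 V

The boundary between triode and saturation is V_DS = V_GS − V_th = V_ov.
V_ov = 1.83 − 0.36 = 1.47 V.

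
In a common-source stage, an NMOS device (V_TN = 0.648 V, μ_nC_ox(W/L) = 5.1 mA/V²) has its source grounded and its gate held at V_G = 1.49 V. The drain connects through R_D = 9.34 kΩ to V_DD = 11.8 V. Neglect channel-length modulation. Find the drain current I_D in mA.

V_GS = V_G = 1.49 V, so V_ov = 1.49 − 0.648 = 0.842 V.
Assume saturation: I_D = ½ k_n V_ov² = 0.5 × 5.1 × 0.842² = 1.81 mA, giving V_DS = V_DD − I_D R_D = 11.8 − 1.81 × 9.34 = -5.09 V.
But -5.09 V < V_ov = 0.842 V, so the device is actually in triode.
In triode I_D = k_n[V_ov V_DS − ½ V_DS²] and I_D = (V_DD − V_DS)/R_D. Equating: 23.8 V_DS² − 41.11 V_DS + 11.8 = 0, giving V_DS = 0.364 V (the root below V_ov).
I_D = (11.8 − 0.364) / 9.34 = 1.22 mA.

I_D = 1.22 mA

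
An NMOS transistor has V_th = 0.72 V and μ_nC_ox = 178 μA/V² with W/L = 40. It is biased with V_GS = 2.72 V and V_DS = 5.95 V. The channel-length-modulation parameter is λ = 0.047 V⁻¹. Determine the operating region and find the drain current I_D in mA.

k_n = μ_nC_ox · (W/L) = 7.12 mA/V².
V_ov = V_GS − V_th = 2.72 − 0.72 = 2 V.
Since V_DS = 5.95 V ≥ V_ov = 2 V, the device is in saturation.
I_D = ½ k_n V_ov² (1 + λ V_DS) = 0.5 × 7.12 × 2² × (1 + 0.047 × 5.95) = 18.2 mA.

Saturation; I_D = 18.2 mA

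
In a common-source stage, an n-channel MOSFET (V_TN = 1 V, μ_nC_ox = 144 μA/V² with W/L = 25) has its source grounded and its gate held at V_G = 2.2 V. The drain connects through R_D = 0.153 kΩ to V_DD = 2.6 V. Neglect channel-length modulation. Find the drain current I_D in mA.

I_D = 2.59 mA

V_GS = V_G = 2.2 V, so V_ov = 2.2 − 1 = 1.2 V.
k_n = μ_nC_ox · (W/L) = 3.6 mA/V².
Assume saturation: I_D = ½ k_n V_ov² = 0.5 × 3.6 × 1.2² = 2.59 mA, giving V_DS = V_DD − I_D R_D = 2.6 − 2.59 × 0.153 = 2.2 V.
V_DS = 2.2 V ≥ V_ov = 1.2 V, confirming saturation.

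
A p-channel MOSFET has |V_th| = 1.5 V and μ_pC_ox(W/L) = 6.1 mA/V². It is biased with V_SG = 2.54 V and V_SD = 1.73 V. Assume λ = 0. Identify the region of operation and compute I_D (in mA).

V_ov = V_SG − |V_th| = 2.54 − 1.5 = 1.04 V.
Since V_SD = 1.73 V ≥ V_ov = 1.04 V, the device is in saturation.
I_D = ½ k_p V_ov² = 0.5 × 6.1 × 1.04² = 3.3 mA.

Saturation; I_D = 3.30 mA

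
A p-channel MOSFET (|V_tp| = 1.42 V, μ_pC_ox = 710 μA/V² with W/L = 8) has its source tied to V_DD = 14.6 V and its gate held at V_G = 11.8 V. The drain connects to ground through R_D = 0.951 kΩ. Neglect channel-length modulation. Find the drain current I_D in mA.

V_SG = V_DD − V_G = 14.6 − 11.8 = 2.8 V, so V_ov = 2.8 − 1.42 = 1.38 V.
k_p = μ_pC_ox · (W/L) = 5.68 mA/V².
Assume saturation: I_D = ½ k_p V_ov² = 0.5 × 5.68 × 1.38² = 5.41 mA, giving V_SD = V_DD − I_D R_D = 14.6 − 5.41 × 0.951 = 9.46 V.
V_SD = 9.46 V ≥ V_ov = 1.38 V, confirming saturation.

I_D = 5.41 mA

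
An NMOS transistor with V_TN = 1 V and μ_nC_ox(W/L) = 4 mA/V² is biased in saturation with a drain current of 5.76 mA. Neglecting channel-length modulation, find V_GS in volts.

In saturation I_D = ½ k_n (V_GS − V_TN)², so V_GS − V_TN = √(2 I_D / k_n) = √(2 × 5.76 / 4) = 1.7 V.
V_GS = 1 + 1.7 = 2.7 V.

V_GS = 2.70 V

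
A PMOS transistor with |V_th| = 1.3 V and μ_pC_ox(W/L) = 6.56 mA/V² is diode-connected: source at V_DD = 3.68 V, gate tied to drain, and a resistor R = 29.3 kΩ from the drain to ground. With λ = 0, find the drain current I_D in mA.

With gate tied to drain, V_SG = V_SD ≥ V_SG − |V_th|, so the device is in saturation.
KCL at the drain: ½ k_p (V_SG − |V_th|)² = (V_DD − V_SG)/R.
Let x = V_SG − 1.3. Then 96.1 x² + x − 2.38 = 0, giving x = 0.152 V (positive root), so V_SG = 1.45 V.
I_D = (V_DD − V_SG)/R = (3.68 − 1.45) / 29.3 = 0.076 mA.

I_D = 0.0760 mA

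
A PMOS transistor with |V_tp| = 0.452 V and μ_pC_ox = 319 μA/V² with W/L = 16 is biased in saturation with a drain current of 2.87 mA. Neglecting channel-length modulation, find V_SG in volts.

k_p = μ_pC_ox · (W/L) = 5.104 mA/V².
In saturation I_D = ½ k_p (V_SG − |V_tp|)², so V_SG − |V_tp| = √(2 I_D / k_p) = √(2 × 2.87 / 5.104) = 1.06 V.
V_SG = 0.452 + 1.06 = 1.51 V.

V_SG = 1.51 V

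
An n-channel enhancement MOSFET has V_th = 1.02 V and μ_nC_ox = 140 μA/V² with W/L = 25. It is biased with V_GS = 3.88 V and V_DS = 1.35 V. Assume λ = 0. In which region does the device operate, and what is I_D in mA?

Triode; I_D = 10.3 mA

k_n = μ_nC_ox · (W/L) = 3.5 mA/V².
V_ov = V_GS − V_th = 3.88 − 1.02 = 2.86 V.
Since V_DS = 1.35 V < V_ov = 2.86 V, the device is in the triode region.
I_D = k_n [V_ov · V_DS − ½ V_DS²] = 3.5 × [2.86 × 1.35 − 0.5 × 1.35²] = 10.3 mA.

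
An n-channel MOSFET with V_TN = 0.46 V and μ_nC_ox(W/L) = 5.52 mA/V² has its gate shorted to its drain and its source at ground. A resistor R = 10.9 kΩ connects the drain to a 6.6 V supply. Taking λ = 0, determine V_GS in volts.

With gate tied to drain, V_GS = V_DS ≥ V_GS − V_TN, so the device is in saturation.
KCL at the drain: ½ k_n (V_GS − V_TN)² = (V_DD − V_GS)/R.
Let x = V_GS − 0.46. Then 30.1 x² + x − 6.14 = 0, giving x = 0.435 V (positive root), so V_GS = 0.895 V.
I_D = (V_DD − V_GS)/R = (6.6 − 0.895) / 10.9 = 0.523 mA.

V_GS = 0.895 V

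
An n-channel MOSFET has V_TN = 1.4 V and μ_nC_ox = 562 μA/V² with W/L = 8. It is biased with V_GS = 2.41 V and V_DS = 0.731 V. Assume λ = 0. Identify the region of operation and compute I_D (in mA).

k_n = μ_nC_ox · (W/L) = 4.496 mA/V².
V_ov = V_GS − V_TN = 2.41 − 1.4 = 1.01 V.
Since V_DS = 0.731 V < V_ov = 1.01 V, the device is in the triode region.
I_D = k_n [V_ov · V_DS − ½ V_DS²] = 4.496 × [1.01 × 0.731 − 0.5 × 0.731²] = 2.12 mA.

Triode; I_D = 2.12 mA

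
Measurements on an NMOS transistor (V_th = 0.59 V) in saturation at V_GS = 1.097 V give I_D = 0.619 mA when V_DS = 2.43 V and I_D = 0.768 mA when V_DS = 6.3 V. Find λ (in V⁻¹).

λ = 0.0733 V⁻¹

With V_GS fixed, I_D ∝ (1 + λ V_DS) in saturation, so I_D2/I_D1 = (1 + λ V_DS2)/(1 + λ V_DS1).
0.768/0.619 = 1.241 = (1 + 6.3 λ)/(1 + 2.43 λ).
Solving: λ (I_D1 V_DS2 − I_D2 V_DS1) = I_D2 − I_D1, so λ = (0.768 − 0.619) / (0.619 × 6.3 − 0.768 × 2.43) = 0.149 / 2.03 = 0.0733 V⁻¹.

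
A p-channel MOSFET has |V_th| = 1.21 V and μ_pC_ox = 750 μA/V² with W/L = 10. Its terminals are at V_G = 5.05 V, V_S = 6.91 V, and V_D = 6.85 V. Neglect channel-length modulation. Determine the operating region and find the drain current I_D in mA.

V_SG = V_S − V_G = 6.91 − 5.05 = 1.86 V; V_SD = V_S − V_D = 6.91 − 6.85 = 0.06 V.
k_p = μ_pC_ox · (W/L) = 7.5 mA/V².
V_ov = V_SG − |V_th| = 1.86 − 1.21 = 0.65 V.
Since V_SD = 0.06 V < V_ov = 0.65 V, the device is in the triode region.
I_D = k_p [V_ov · V_SD − ½ V_SD²] = 7.5 × [0.65 × 0.06 − 0.5 × 0.06²] = 0.279 mA.

Triode; I_D = 0.279 mA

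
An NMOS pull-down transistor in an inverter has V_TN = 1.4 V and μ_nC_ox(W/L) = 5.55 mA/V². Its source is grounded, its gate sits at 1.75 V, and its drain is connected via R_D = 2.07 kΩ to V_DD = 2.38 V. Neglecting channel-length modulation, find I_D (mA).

I_D = 0.340 mA

V_GS = V_G = 1.75 V, so V_ov = 1.75 − 1.4 = 0.35 V.
Assume saturation: I_D = ½ k_n V_ov² = 0.5 × 5.55 × 0.35² = 0.34 mA, giving V_DS = V_DD − I_D R_D = 2.38 − 0.34 × 2.07 = 1.68 V.
V_DS = 1.68 V ≥ V_ov = 0.35 V, confirming saturation.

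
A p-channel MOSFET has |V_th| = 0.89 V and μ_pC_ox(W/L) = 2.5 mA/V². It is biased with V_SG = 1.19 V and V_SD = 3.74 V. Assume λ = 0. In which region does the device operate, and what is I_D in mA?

V_ov = V_SG − |V_th| = 1.19 − 0.89 = 0.3 V.
Since V_SD = 3.74 V ≥ V_ov = 0.3 V, the device is in saturation.
I_D = ½ k_p V_ov² = 0.5 × 2.5 × 0.3² = 0.112 mA.

Saturation; I_D = 0.112 mA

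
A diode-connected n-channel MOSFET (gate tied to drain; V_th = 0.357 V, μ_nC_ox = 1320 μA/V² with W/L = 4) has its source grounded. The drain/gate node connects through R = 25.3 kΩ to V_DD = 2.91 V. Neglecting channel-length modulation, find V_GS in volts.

With gate tied to drain, V_GS = V_DS ≥ V_GS − V_th, so the device is in saturation.
k_n = μ_nC_ox · (W/L) = 5.28 mA/V².
KCL at the drain: ½ k_n (V_GS − V_th)² = (V_DD − V_GS)/R.
Let x = V_GS − 0.357. Then 66.8 x² + x − 2.553 = 0, giving x = 0.188 V (positive root), so V_GS = 0.545 V.
I_D = (V_DD − V_GS)/R = (2.91 − 0.545) / 25.3 = 0.0935 mA.

V_GS = 0.545 V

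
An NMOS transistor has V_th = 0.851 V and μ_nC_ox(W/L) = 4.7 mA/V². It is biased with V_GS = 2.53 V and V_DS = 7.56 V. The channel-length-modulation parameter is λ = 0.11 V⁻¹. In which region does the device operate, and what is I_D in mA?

Saturation; I_D = 12.1 mA

V_ov = V_GS − V_th = 2.53 − 0.851 = 1.68 V.
Since V_DS = 7.56 V ≥ V_ov = 1.68 V, the device is in saturation.
I_D = ½ k_n V_ov² (1 + λ V_DS) = 0.5 × 4.7 × 1.68² × (1 + 0.11 × 7.56) = 12.1 mA.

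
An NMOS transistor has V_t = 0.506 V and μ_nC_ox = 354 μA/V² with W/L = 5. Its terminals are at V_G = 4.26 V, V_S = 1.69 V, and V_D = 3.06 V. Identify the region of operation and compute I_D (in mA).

V_GS = V_G − V_S = 4.26 − 1.69 = 2.57 V; V_DS = V_D − V_S = 3.06 − 1.69 = 1.37 V.
k_n = μ_nC_ox · (W/L) = 1.77 mA/V².
V_ov = V_GS − V_t = 2.57 − 0.506 = 2.06 V.
Since V_DS = 1.37 V < V_ov = 2.06 V, the device is in the triode region.
I_D = k_n [V_ov · V_DS − ½ V_DS²] = 1.77 × [2.06 × 1.37 − 0.5 × 1.37²] = 3.34 mA.

Triode; I_D = 3.34 mA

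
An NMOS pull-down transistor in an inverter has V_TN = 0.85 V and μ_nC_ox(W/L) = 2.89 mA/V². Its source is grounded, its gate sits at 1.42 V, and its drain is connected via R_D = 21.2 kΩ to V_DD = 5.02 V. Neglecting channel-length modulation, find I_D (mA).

I_D = 0.229 mA

V_GS = V_G = 1.42 V, so V_ov = 1.42 − 0.85 = 0.57 V.
Assume saturation: I_D = ½ k_n V_ov² = 0.5 × 2.89 × 0.57² = 0.469 mA, giving V_DS = V_DD − I_D R_D = 5.02 − 0.469 × 21.2 = -4.93 V.
But -4.93 V < V_ov = 0.57 V, so the device is actually in triode.
In triode I_D = k_n[V_ov V_DS − ½ V_DS²] and I_D = (V_DD − V_DS)/R_D. Equating: 30.6 V_DS² − 35.92 V_DS + 5.02 = 0, giving V_DS = 0.162 V (the root below V_ov).
I_D = (5.02 − 0.162) / 21.2 = 0.229 mA.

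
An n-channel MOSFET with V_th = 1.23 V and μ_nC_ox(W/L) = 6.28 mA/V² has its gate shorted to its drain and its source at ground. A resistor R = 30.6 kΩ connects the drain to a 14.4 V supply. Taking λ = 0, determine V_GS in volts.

V_GS = 1.60 V

With gate tied to drain, V_GS = V_DS ≥ V_GS − V_th, so the device is in saturation.
KCL at the drain: ½ k_n (V_GS − V_th)² = (V_DD − V_GS)/R.
Let x = V_GS − 1.23. Then 96.1 x² + x − 13.17 = 0, giving x = 0.365 V (positive root), so V_GS = 1.6 V.
I_D = (V_DD − V_GS)/R = (14.4 − 1.6) / 30.6 = 0.418 mA.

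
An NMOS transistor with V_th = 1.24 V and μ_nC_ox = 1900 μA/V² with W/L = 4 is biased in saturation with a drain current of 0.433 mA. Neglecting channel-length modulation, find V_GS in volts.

V_GS = 1.58 V

k_n = μ_nC_ox · (W/L) = 7.6 mA/V².
In saturation I_D = ½ k_n (V_GS − V_th)², so V_GS − V_th = √(2 I_D / k_n) = √(2 × 0.433 / 7.6) = 0.338 V.
V_GS = 1.24 + 0.338 = 1.58 V.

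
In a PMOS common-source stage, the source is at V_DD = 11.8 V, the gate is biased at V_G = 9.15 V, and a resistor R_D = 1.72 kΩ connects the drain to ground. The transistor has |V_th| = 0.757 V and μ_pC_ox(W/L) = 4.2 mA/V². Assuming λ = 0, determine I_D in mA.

I_D = 6.22 mA

V_SG = V_DD − V_G = 11.8 − 9.15 = 2.65 V, so V_ov = 2.65 − 0.757 = 1.89 V.
Assume saturation: I_D = ½ k_p V_ov² = 0.5 × 4.2 × 1.89² = 7.53 mA, giving V_SD = V_DD − I_D R_D = 11.8 − 7.53 × 1.72 = -1.14 V.
But -1.14 V < V_ov = 1.89 V, so the device is actually in triode.
In triode I_D = k_p[V_ov V_SD − ½ V_SD²] and I_D = (V_DD − V_SD)/R_D. Equating: 3.61 V_SD² − 14.68 V_SD + 11.8 = 0, giving V_SD = 1.1 V (the root below V_ov).
I_D = (11.8 − 1.1) / 1.72 = 6.22 mA.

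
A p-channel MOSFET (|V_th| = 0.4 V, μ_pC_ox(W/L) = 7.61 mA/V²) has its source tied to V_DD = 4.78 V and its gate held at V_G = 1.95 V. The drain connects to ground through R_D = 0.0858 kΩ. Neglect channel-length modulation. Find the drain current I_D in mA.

V_SG = V_DD − V_G = 4.78 − 1.95 = 2.83 V, so V_ov = 2.83 − 0.4 = 2.43 V.
Assume saturation: I_D = ½ k_p V_ov² = 0.5 × 7.61 × 2.43² = 22.5 mA, giving V_SD = V_DD − I_D R_D = 4.78 − 22.5 × 0.0858 = 2.85 V.
V_SD = 2.85 V ≥ V_ov = 2.43 V, confirming saturation.

I_D = 22.5 mA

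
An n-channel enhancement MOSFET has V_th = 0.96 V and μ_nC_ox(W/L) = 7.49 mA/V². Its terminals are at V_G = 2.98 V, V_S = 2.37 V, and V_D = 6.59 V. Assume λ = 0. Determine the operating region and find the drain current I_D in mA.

Cutoff; I_D = 0 mA

V_GS = V_G − V_S = 2.98 − 2.37 = 0.61 V; V_DS = V_D − V_S = 6.59 − 2.37 = 4.22 V.
V_GS = 0.61 V < V_th = 0.96 V, so the transistor is in cutoff.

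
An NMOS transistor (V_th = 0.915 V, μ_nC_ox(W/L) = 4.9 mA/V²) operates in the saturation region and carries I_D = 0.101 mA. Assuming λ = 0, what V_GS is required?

In saturation I_D = ½ k_n (V_GS − V_th)², so V_GS − V_th = √(2 I_D / k_n) = √(2 × 0.101 / 4.9) = 0.203 V.
V_GS = 0.915 + 0.203 = 1.12 V.

V_GS = 1.12 V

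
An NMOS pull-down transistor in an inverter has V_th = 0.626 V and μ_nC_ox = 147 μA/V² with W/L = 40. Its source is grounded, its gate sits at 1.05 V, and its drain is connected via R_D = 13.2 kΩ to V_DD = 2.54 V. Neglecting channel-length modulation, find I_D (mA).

V_GS = V_G = 1.05 V, so V_ov = 1.05 − 0.626 = 0.424 V.
k_n = μ_nC_ox · (W/L) = 5.88 mA/V².
Assume saturation: I_D = ½ k_n V_ov² = 0.5 × 5.88 × 0.424² = 0.529 mA, giving V_DS = V_DD − I_D R_D = 2.54 − 0.529 × 13.2 = -4.44 V.
But -4.44 V < V_ov = 0.424 V, so the device is actually in triode.
In triode I_D = k_n[V_ov V_DS − ½ V_DS²] and I_D = (V_DD − V_DS)/R_D. Equating: 38.8 V_DS² − 33.91 V_DS + 2.54 = 0, giving V_DS = 0.0827 V (the root below V_ov).
I_D = (2.54 − 0.0827) / 13.2 = 0.186 mA.

I_D = 0.186 mA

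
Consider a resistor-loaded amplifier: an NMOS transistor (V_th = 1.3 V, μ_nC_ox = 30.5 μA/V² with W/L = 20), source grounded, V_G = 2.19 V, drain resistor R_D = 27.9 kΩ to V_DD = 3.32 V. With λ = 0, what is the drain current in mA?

I_D = 0.111 mA

V_GS = V_G = 2.19 V, so V_ov = 2.19 − 1.3 = 0.89 V.
k_n = μ_nC_ox · (W/L) = 0.61 mA/V².
Assume saturation: I_D = ½ k_n V_ov² = 0.5 × 0.61 × 0.89² = 0.242 mA, giving V_DS = V_DD − I_D R_D = 3.32 − 0.242 × 27.9 = -3.42 V.
But -3.42 V < V_ov = 0.89 V, so the device is actually in triode.
In triode I_D = k_n[V_ov V_DS − ½ V_DS²] and I_D = (V_DD − V_DS)/R_D. Equating: 8.51 V_DS² − 16.15 V_DS + 3.32 = 0, giving V_DS = 0.235 V (the root below V_ov).
I_D = (3.32 − 0.235) / 27.9 = 0.111 mA.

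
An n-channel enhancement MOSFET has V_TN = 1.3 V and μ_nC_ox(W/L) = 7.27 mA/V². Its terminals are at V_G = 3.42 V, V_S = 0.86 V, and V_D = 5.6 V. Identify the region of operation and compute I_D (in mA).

Saturation; I_D = 5.77 mA

V_GS = V_G − V_S = 3.42 − 0.86 = 2.56 V; V_DS = V_D − V_S = 5.6 − 0.86 = 4.74 V.
V_ov = V_GS − V_TN = 2.56 − 1.3 = 1.26 V.
Since V_DS = 4.74 V ≥ V_ov = 1.26 V, the device is in saturation.
I_D = ½ k_n V_ov² = 0.5 × 7.27 × 1.26² = 5.77 mA.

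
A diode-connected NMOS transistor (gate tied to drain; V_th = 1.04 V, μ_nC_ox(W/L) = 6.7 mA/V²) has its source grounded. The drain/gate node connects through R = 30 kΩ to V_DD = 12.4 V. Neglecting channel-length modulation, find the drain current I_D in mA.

I_D = 0.368 mA

With gate tied to drain, V_GS = V_DS ≥ V_GS − V_th, so the device is in saturation.
KCL at the drain: ½ k_n (V_GS − V_th)² = (V_DD − V_GS)/R.
Let x = V_GS − 1.04. Then 100 x² + x − 11.36 = 0, giving x = 0.331 V (positive root), so V_GS = 1.37 V.
I_D = (V_DD − V_GS)/R = (12.4 − 1.37) / 30 = 0.368 mA.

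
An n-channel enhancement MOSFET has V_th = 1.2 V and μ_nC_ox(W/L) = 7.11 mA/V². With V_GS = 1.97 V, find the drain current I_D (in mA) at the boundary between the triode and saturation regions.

At the boundary V_DS = V_ov = V_GS − V_th = 1.97 − 1.2 = 0.77 V.
I_D = ½ k_n V_ov² = 0.5 × 7.11 × 0.77² = 2.11 mA.

I_D = 2.11 mA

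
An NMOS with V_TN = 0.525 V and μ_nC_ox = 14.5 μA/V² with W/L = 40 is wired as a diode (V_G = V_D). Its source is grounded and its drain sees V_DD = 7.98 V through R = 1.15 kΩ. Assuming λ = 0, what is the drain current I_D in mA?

With gate tied to drain, V_GS = V_DS ≥ V_GS − V_TN, so the device is in saturation.
k_n = μ_nC_ox · (W/L) = 0.58 mA/V².
KCL at the drain: ½ k_n (V_GS − V_TN)² = (V_DD − V_GS)/R.
Let x = V_GS − 0.525. Then 0.333 x² + x − 7.455 = 0, giving x = 3.46 V (positive root), so V_GS = 3.99 V.
I_D = (V_DD − V_GS)/R = (7.98 − 3.99) / 1.15 = 3.47 mA.

I_D = 3.47 mA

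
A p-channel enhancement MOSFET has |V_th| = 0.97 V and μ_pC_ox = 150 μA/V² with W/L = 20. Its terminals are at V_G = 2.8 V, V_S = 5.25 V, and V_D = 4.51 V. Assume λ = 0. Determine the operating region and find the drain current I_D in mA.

V_SG = V_S − V_G = 5.25 − 2.8 = 2.45 V; V_SD = V_S − V_D = 5.25 − 4.51 = 0.74 V.
k_p = μ_pC_ox · (W/L) = 3 mA/V².
V_ov = V_SG − |V_th| = 2.45 − 0.97 = 1.48 V.
Since V_SD = 0.74 V < V_ov = 1.48 V, the device is in the triode region.
I_D = k_p [V_ov · V_SD − ½ V_SD²] = 3 × [1.48 × 0.74 − 0.5 × 0.74²] = 2.46 mA.

Triode; I_D = 2.46 mA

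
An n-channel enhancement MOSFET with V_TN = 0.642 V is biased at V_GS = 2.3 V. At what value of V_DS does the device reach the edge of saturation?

The boundary between triode and saturation is V_DS = V_GS − V_TN = V_ov.
V_ov = 2.3 − 0.642 = 1.66 V.

V_DS,sat = 1.66 V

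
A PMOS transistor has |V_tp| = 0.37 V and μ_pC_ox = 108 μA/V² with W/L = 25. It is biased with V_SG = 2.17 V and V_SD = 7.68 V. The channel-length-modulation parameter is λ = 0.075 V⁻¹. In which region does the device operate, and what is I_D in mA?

Saturation; I_D = 6.89 mA

k_p = μ_pC_ox · (W/L) = 2.7 mA/V².
V_ov = V_SG − |V_tp| = 2.17 − 0.37 = 1.8 V.
Since V_SD = 7.68 V ≥ V_ov = 1.8 V, the device is in saturation.
I_D = ½ k_p V_ov² (1 + λ V_SD) = 0.5 × 2.7 × 1.8² × (1 + 0.075 × 7.68) = 6.89 mA.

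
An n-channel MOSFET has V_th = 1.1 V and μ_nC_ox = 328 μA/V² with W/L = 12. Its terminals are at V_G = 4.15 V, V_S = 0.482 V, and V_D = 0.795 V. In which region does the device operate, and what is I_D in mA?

Triode; I_D = 2.97 mA

V_GS = V_G − V_S = 4.15 − 0.482 = 3.67 V; V_DS = V_D − V_S = 0.795 − 0.482 = 0.313 V.
k_n = μ_nC_ox · (W/L) = 3.936 mA/V².
V_ov = V_GS − V_th = 3.67 − 1.1 = 2.57 V.
Since V_DS = 0.313 V < V_ov = 2.57 V, the device is in the triode region.
I_D = k_n [V_ov · V_DS − ½ V_DS²] = 3.936 × [2.57 × 0.313 − 0.5 × 0.313²] = 2.97 mA.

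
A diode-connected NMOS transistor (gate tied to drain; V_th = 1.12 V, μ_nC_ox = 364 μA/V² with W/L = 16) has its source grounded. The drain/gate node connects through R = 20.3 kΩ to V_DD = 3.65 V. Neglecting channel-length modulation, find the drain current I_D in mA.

With gate tied to drain, V_GS = V_DS ≥ V_GS − V_th, so the device is in saturation.
k_n = μ_nC_ox · (W/L) = 5.824 mA/V².
KCL at the drain: ½ k_n (V_GS − V_th)² = (V_DD − V_GS)/R.
Let x = V_GS − 1.12. Then 59.1 x² + x − 2.53 = 0, giving x = 0.199 V (positive root), so V_GS = 1.32 V.
I_D = (V_DD − V_GS)/R = (3.65 − 1.32) / 20.3 = 0.115 mA.

I_D = 0.115 mA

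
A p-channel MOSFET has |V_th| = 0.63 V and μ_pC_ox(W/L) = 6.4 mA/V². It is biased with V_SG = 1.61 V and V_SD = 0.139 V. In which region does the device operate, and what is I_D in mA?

Triode; I_D = 0.810 mA

V_ov = V_SG − |V_th| = 1.61 − 0.63 = 0.98 V.
Since V_SD = 0.139 V < V_ov = 0.98 V, the device is in the triode region.
I_D = k_p [V_ov · V_SD − ½ V_SD²] = 6.4 × [0.98 × 0.139 − 0.5 × 0.139²] = 0.81 mA.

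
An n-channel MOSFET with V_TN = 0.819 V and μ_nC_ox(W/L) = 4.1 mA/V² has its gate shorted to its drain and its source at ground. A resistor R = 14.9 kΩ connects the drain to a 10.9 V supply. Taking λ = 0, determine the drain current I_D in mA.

I_D = 0.639 mA

With gate tied to drain, V_GS = V_DS ≥ V_GS − V_TN, so the device is in saturation.
KCL at the drain: ½ k_n (V_GS − V_TN)² = (V_DD − V_GS)/R.
Let x = V_GS − 0.819. Then 30.5 x² + x − 10.08 = 0, giving x = 0.558 V (positive root), so V_GS = 1.38 V.
I_D = (V_DD − V_GS)/R = (10.9 − 1.38) / 14.9 = 0.639 mA.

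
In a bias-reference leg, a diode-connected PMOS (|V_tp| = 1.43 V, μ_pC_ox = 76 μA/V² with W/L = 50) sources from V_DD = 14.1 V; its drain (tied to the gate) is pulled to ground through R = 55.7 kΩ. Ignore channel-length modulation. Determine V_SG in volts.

V_SG = 1.77 V

With gate tied to drain, V_SG = V_SD ≥ V_SG − |V_tp|, so the device is in saturation.
k_p = μ_pC_ox · (W/L) = 3.8 mA/V².
KCL at the drain: ½ k_p (V_SG − |V_tp|)² = (V_DD − V_SG)/R.
Let x = V_SG − 1.43. Then 106 x² + x − 12.67 = 0, giving x = 0.341 V (positive root), so V_SG = 1.77 V.
I_D = (V_DD − V_SG)/R = (14.1 − 1.77) / 55.7 = 0.221 mA.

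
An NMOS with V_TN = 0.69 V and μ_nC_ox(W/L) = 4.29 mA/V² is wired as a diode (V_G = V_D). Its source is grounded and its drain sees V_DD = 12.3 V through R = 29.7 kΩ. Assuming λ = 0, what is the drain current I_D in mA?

With gate tied to drain, V_GS = V_DS ≥ V_GS − V_TN, so the device is in saturation.
KCL at the drain: ½ k_n (V_GS − V_TN)² = (V_DD − V_GS)/R.
Let x = V_GS − 0.69. Then 63.7 x² + x − 11.61 = 0, giving x = 0.419 V (positive root), so V_GS = 1.11 V.
I_D = (V_DD − V_GS)/R = (12.3 − 1.11) / 29.7 = 0.377 mA.

I_D = 0.377 mA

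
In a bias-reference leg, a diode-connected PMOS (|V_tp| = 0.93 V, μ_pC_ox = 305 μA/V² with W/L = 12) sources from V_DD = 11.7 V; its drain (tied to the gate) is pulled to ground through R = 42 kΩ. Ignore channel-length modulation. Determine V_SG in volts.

With gate tied to drain, V_SG = V_SD ≥ V_SG − |V_tp|, so the device is in saturation.
k_p = μ_pC_ox · (W/L) = 3.66 mA/V².
KCL at the drain: ½ k_p (V_SG − |V_tp|)² = (V_DD − V_SG)/R.
Let x = V_SG − 0.93. Then 76.9 x² + x − 10.77 = 0, giving x = 0.368 V (positive root), so V_SG = 1.3 V.
I_D = (V_DD − V_SG)/R = (11.7 − 1.3) / 42 = 0.248 mA.

V_SG = 1.30 V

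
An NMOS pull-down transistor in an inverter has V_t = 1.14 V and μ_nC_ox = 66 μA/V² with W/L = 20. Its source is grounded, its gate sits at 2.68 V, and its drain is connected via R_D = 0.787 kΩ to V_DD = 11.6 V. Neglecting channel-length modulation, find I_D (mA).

V_GS = V_G = 2.68 V, so V_ov = 2.68 − 1.14 = 1.54 V.
k_n = μ_nC_ox · (W/L) = 1.32 mA/V².
Assume saturation: I_D = ½ k_n V_ov² = 0.5 × 1.32 × 1.54² = 1.57 mA, giving V_DS = V_DD − I_D R_D = 11.6 − 1.57 × 0.787 = 10.4 V.
V_DS = 10.4 V ≥ V_ov = 1.54 V, confirming saturation.

I_D = 1.57 mA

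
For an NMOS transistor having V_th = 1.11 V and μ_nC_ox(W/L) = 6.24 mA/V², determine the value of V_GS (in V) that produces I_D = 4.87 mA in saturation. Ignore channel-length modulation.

In saturation I_D = ½ k_n (V_GS − V_th)², so V_GS − V_th = √(2 I_D / k_n) = √(2 × 4.87 / 6.24) = 1.25 V.
V_GS = 1.11 + 1.25 = 2.36 V.

V_GS = 2.36 V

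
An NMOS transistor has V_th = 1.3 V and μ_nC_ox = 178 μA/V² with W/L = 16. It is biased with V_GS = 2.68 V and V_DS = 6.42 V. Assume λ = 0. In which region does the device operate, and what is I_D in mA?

k_n = μ_nC_ox · (W/L) = 2.848 mA/V².
V_ov = V_GS − V_th = 2.68 − 1.3 = 1.38 V.
Since V_DS = 6.42 V ≥ V_ov = 1.38 V, the device is in saturation.
I_D = ½ k_n V_ov² = 0.5 × 2.848 × 1.38² = 2.71 mA.

Saturation; I_D = 2.71 mA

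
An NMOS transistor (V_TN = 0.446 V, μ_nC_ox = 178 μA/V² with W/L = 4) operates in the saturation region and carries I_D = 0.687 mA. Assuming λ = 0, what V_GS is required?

k_n = μ_nC_ox · (W/L) = 0.712 mA/V².
In saturation I_D = ½ k_n (V_GS − V_TN)², so V_GS − V_TN = √(2 I_D / k_n) = √(2 × 0.687 / 0.712) = 1.39 V.
V_GS = 0.446 + 1.39 = 1.84 V.

V_GS = 1.84 V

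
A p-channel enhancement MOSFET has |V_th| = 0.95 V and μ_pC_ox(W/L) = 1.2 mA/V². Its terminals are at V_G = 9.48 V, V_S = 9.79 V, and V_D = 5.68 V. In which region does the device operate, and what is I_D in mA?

Cutoff; I_D = 0 mA

V_SG = V_S − V_G = 9.79 − 9.48 = 0.31 V; V_SD = V_S − V_D = 9.79 − 5.68 = 4.11 V.
V_SG = 0.31 V < |V_th| = 0.95 V, so the transistor is in cutoff.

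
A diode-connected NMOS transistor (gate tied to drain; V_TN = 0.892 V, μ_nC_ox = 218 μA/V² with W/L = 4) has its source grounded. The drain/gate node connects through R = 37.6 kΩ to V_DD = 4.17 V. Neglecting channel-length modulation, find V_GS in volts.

V_GS = 1.31 V

With gate tied to drain, V_GS = V_DS ≥ V_GS − V_TN, so the device is in saturation.
k_n = μ_nC_ox · (W/L) = 0.872 mA/V².
KCL at the drain: ½ k_n (V_GS − V_TN)² = (V_DD − V_GS)/R.
Let x = V_GS − 0.892. Then 16.4 x² + x − 3.278 = 0, giving x = 0.418 V (positive root), so V_GS = 1.31 V.
I_D = (V_DD − V_GS)/R = (4.17 − 1.31) / 37.6 = 0.0761 mA.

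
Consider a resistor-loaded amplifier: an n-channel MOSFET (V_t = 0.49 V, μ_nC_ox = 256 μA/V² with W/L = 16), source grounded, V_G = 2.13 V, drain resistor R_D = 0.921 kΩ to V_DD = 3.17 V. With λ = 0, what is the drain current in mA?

I_D = 2.89 mA

V_GS = V_G = 2.13 V, so V_ov = 2.13 − 0.49 = 1.64 V.
k_n = μ_nC_ox · (W/L) = 4.096 mA/V².
Assume saturation: I_D = ½ k_n V_ov² = 0.5 × 4.096 × 1.64² = 5.51 mA, giving V_DS = V_DD − I_D R_D = 3.17 − 5.51 × 0.921 = -1.9 V.
But -1.9 V < V_ov = 1.64 V, so the device is actually in triode.
In triode I_D = k_n[V_ov V_DS − ½ V_DS²] and I_D = (V_DD − V_DS)/R_D. Equating: 1.89 V_DS² − 7.187 V_DS + 3.17 = 0, giving V_DS = 0.509 V (the root below V_ov).
I_D = (3.17 − 0.509) / 0.921 = 2.89 mA.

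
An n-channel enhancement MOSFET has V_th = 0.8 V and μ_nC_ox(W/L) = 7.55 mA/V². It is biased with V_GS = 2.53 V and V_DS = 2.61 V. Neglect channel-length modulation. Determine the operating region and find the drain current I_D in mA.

Saturation; I_D = 11.3 mA

V_ov = V_GS − V_th = 2.53 − 0.8 = 1.73 V.
Since V_DS = 2.61 V ≥ V_ov = 1.73 V, the device is in saturation.
I_D = ½ k_n V_ov² = 0.5 × 7.55 × 1.73² = 11.3 mA.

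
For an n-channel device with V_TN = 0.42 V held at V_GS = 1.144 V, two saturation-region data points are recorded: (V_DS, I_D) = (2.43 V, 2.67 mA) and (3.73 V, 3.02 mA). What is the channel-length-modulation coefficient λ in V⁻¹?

With V_GS fixed, I_D ∝ (1 + λ V_DS) in saturation, so I_D2/I_D1 = (1 + λ V_DS2)/(1 + λ V_DS1).
3.02/2.67 = 1.131 = (1 + 3.73 λ)/(1 + 2.43 λ).
Solving: λ (I_D1 V_DS2 − I_D2 V_DS1) = I_D2 − I_D1, so λ = (3.02 − 2.67) / (2.67 × 3.73 − 3.02 × 2.43) = 0.35 / 2.62 = 0.134 V⁻¹.

λ = 0.134 V⁻¹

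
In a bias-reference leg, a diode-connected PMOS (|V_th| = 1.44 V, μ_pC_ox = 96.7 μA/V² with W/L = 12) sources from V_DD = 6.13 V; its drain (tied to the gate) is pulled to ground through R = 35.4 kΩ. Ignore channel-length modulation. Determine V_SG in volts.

V_SG = 1.89 V

With gate tied to drain, V_SG = V_SD ≥ V_SG − |V_th|, so the device is in saturation.
k_p = μ_pC_ox · (W/L) = 1.16 mA/V².
KCL at the drain: ½ k_p (V_SG − |V_th|)² = (V_DD − V_SG)/R.
Let x = V_SG − 1.44. Then 20.5 x² + x − 4.69 = 0, giving x = 0.454 V (positive root), so V_SG = 1.89 V.
I_D = (V_DD − V_SG)/R = (6.13 − 1.89) / 35.4 = 0.12 mA.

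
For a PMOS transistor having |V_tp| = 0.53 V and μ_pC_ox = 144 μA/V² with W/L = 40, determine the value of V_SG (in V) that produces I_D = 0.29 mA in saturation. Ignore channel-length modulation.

V_SG = 0.847 V

k_p = μ_pC_ox · (W/L) = 5.76 mA/V².
In saturation I_D = ½ k_p (V_SG − |V_tp|)², so V_SG − |V_tp| = √(2 I_D / k_p) = √(2 × 0.29 / 5.76) = 0.317 V.
V_SG = 0.53 + 0.317 = 0.847 V.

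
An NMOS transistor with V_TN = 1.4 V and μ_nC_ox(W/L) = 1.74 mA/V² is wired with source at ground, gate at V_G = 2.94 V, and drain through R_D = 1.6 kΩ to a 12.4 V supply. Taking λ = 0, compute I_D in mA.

I_D = 2.06 mA

V_GS = V_G = 2.94 V, so V_ov = 2.94 − 1.4 = 1.54 V.
Assume saturation: I_D = ½ k_n V_ov² = 0.5 × 1.74 × 1.54² = 2.06 mA, giving V_DS = V_DD − I_D R_D = 12.4 − 2.06 × 1.6 = 9.1 V.
V_DS = 9.1 V ≥ V_ov = 1.54 V, confirming saturation.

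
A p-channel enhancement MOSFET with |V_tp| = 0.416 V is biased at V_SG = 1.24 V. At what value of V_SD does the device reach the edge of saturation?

V_SD,sat = 0.824 V

The boundary between triode and saturation is V_SD = V_SG − |V_tp| = V_ov.
V_ov = 1.24 − 0.416 = 0.824 V.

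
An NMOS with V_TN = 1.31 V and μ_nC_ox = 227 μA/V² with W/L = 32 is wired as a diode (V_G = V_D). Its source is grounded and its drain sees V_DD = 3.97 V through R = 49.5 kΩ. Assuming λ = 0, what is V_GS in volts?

V_GS = 1.43 V

With gate tied to drain, V_GS = V_DS ≥ V_GS − V_TN, so the device is in saturation.
k_n = μ_nC_ox · (W/L) = 7.264 mA/V².
KCL at the drain: ½ k_n (V_GS − V_TN)² = (V_DD − V_GS)/R.
Let x = V_GS − 1.31. Then 180 x² + x − 2.66 = 0, giving x = 0.119 V (positive root), so V_GS = 1.43 V.
I_D = (V_DD − V_GS)/R = (3.97 − 1.43) / 49.5 = 0.0513 mA.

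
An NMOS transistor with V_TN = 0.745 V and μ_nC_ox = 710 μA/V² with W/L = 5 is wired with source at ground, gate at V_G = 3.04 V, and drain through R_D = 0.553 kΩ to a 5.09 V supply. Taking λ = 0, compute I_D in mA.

I_D = 7.09 mA

V_GS = V_G = 3.04 V, so V_ov = 3.04 − 0.745 = 2.29 V.
k_n = μ_nC_ox · (W/L) = 3.55 mA/V².
Assume saturation: I_D = ½ k_n V_ov² = 0.5 × 3.55 × 2.29² = 9.35 mA, giving V_DS = V_DD − I_D R_D = 5.09 − 9.35 × 0.553 = -0.08 V.
But -0.08 V < V_ov = 2.29 V, so the device is actually in triode.
In triode I_D = k_n[V_ov V_DS − ½ V_DS²] and I_D = (V_DD − V_DS)/R_D. Equating: 0.982 V_DS² − 5.505 V_DS + 5.09 = 0, giving V_DS = 1.17 V (the root below V_ov).
I_D = (5.09 − 1.17) / 0.553 = 7.09 mA.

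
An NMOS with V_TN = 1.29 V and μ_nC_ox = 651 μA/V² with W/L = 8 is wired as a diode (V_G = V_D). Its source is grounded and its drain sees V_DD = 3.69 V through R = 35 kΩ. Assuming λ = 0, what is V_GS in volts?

With gate tied to drain, V_GS = V_DS ≥ V_GS − V_TN, so the device is in saturation.
k_n = μ_nC_ox · (W/L) = 5.208 mA/V².
KCL at the drain: ½ k_n (V_GS − V_TN)² = (V_DD − V_GS)/R.
Let x = V_GS − 1.29. Then 91.1 x² + x − 2.4 = 0, giving x = 0.157 V (positive root), so V_GS = 1.45 V.
I_D = (V_DD − V_GS)/R = (3.69 − 1.45) / 35 = 0.0641 mA.

V_GS = 1.45 V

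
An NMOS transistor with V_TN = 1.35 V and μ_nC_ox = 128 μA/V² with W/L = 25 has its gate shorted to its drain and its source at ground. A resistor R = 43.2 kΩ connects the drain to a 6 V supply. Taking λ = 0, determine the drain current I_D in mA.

With gate tied to drain, V_GS = V_DS ≥ V_GS − V_TN, so the device is in saturation.
k_n = μ_nC_ox · (W/L) = 3.2 mA/V².
KCL at the drain: ½ k_n (V_GS − V_TN)² = (V_DD − V_GS)/R.
Let x = V_GS − 1.35. Then 69.1 x² + x − 4.65 = 0, giving x = 0.252 V (positive root), so V_GS = 1.6 V.
I_D = (V_DD − V_GS)/R = (6 − 1.6) / 43.2 = 0.102 mA.

I_D = 0.102 mA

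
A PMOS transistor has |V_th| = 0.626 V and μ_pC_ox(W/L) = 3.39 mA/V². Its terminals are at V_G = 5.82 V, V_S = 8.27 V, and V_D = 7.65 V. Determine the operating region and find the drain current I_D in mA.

V_SG = V_S − V_G = 8.27 − 5.82 = 2.45 V; V_SD = V_S − V_D = 8.27 − 7.65 = 0.62 V.
V_ov = V_SG − |V_th| = 2.45 − 0.626 = 1.82 V.
Since V_SD = 0.62 V < V_ov = 1.82 V, the device is in the triode region.
I_D = k_p [V_ov · V_SD − ½ V_SD²] = 3.39 × [1.82 × 0.62 − 0.5 × 0.62²] = 3.18 mA.

Triode; I_D = 3.18 mA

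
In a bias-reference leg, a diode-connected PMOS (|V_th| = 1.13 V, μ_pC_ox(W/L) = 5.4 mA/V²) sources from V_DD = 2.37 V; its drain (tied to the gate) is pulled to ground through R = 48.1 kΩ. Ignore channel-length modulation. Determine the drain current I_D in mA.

I_D = 0.0238 mA

With gate tied to drain, V_SG = V_SD ≥ V_SG − |V_th|, so the device is in saturation.
KCL at the drain: ½ k_p (V_SG − |V_th|)² = (V_DD − V_SG)/R.
Let x = V_SG − 1.13. Then 130 x² + x − 1.24 = 0, giving x = 0.0939 V (positive root), so V_SG = 1.22 V.
I_D = (V_DD − V_SG)/R = (2.37 − 1.22) / 48.1 = 0.0238 mA.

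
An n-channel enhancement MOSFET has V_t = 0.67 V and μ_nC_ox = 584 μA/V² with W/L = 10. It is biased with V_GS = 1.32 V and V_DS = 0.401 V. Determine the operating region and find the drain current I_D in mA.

k_n = μ_nC_ox · (W/L) = 5.84 mA/V².
V_ov = V_GS − V_t = 1.32 − 0.67 = 0.65 V.
Since V_DS = 0.401 V < V_ov = 0.65 V, the device is in the triode region.
I_D = k_n [V_ov · V_DS − ½ V_DS²] = 5.84 × [0.65 × 0.401 − 0.5 × 0.401²] = 1.05 mA.

Triode; I_D = 1.05 mA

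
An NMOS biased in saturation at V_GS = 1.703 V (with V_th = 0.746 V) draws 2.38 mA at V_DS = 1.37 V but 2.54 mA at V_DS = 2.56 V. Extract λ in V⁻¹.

λ = 0.0612 V⁻¹

With V_GS fixed, I_D ∝ (1 + λ V_DS) in saturation, so I_D2/I_D1 = (1 + λ V_DS2)/(1 + λ V_DS1).
2.54/2.38 = 1.067 = (1 + 2.56 λ)/(1 + 1.37 λ).
Solving: λ (I_D1 V_DS2 − I_D2 V_DS1) = I_D2 − I_D1, so λ = (2.54 − 2.38) / (2.38 × 2.56 − 2.54 × 1.37) = 0.16 / 2.61 = 0.0612 V⁻¹.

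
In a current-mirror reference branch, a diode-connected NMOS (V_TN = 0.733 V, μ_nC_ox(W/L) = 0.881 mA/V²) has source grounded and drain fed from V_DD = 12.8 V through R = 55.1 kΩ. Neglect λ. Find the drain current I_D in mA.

I_D = 0.207 mA

With gate tied to drain, V_GS = V_DS ≥ V_GS − V_TN, so the device is in saturation.
KCL at the drain: ½ k_n (V_GS − V_TN)² = (V_DD − V_GS)/R.
Let x = V_GS − 0.733. Then 24.3 x² + x − 12.07 = 0, giving x = 0.685 V (positive root), so V_GS = 1.42 V.
I_D = (V_DD − V_GS)/R = (12.8 − 1.42) / 55.1 = 0.207 mA.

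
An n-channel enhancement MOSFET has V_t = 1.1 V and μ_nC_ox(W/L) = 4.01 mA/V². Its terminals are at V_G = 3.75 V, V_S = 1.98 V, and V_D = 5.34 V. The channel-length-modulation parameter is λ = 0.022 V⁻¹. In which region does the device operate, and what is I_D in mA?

Saturation; I_D = 0.967 mA

V_GS = V_G − V_S = 3.75 − 1.98 = 1.77 V; V_DS = V_D − V_S = 5.34 − 1.98 = 3.36 V.
V_ov = V_GS − V_t = 1.77 − 1.1 = 0.67 V.
Since V_DS = 3.36 V ≥ V_ov = 0.67 V, the device is in saturation.
I_D = ½ k_n V_ov² (1 + λ V_DS) = 0.5 × 4.01 × 0.67² × (1 + 0.022 × 3.36) = 0.967 mA.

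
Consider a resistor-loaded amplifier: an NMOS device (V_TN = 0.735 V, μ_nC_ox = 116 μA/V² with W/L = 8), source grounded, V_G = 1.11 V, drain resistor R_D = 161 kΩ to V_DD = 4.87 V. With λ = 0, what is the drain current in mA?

I_D = 0.0296 mA

V_GS = V_G = 1.11 V, so V_ov = 1.11 − 0.735 = 0.375 V.
k_n = μ_nC_ox · (W/L) = 0.928 mA/V².
Assume saturation: I_D = ½ k_n V_ov² = 0.5 × 0.928 × 0.375² = 0.0653 mA, giving V_DS = V_DD − I_D R_D = 4.87 − 0.0653 × 161 = -5.64 V.
But -5.64 V < V_ov = 0.375 V, so the device is actually in triode.
In triode I_D = k_n[V_ov V_DS − ½ V_DS²] and I_D = (V_DD − V_DS)/R_D. Equating: 74.7 V_DS² − 57.03 V_DS + 4.87 = 0, giving V_DS = 0.098 V (the root below V_ov).
I_D = (4.87 − 0.098) / 161 = 0.0296 mA.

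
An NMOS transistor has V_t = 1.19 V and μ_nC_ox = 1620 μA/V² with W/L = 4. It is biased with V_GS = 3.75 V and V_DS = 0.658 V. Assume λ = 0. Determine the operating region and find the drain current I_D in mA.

k_n = μ_nC_ox · (W/L) = 6.48 mA/V².
V_ov = V_GS − V_t = 3.75 − 1.19 = 2.56 V.
Since V_DS = 0.658 V < V_ov = 2.56 V, the device is in the triode region.
I_D = k_n [V_ov · V_DS − ½ V_DS²] = 6.48 × [2.56 × 0.658 − 0.5 × 0.658²] = 9.51 mA.

Triode; I_D = 9.51 mA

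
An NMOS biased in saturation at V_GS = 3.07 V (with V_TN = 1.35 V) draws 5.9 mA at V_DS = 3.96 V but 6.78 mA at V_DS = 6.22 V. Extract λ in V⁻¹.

With V_GS fixed, I_D ∝ (1 + λ V_DS) in saturation, so I_D2/I_D1 = (1 + λ V_DS2)/(1 + λ V_DS1).
6.78/5.9 = 1.149 = (1 + 6.22 λ)/(1 + 3.96 λ).
Solving: λ (I_D1 V_DS2 − I_D2 V_DS1) = I_D2 − I_D1, so λ = (6.78 − 5.9) / (5.9 × 6.22 − 6.78 × 3.96) = 0.88 / 9.85 = 0.0893 V⁻¹.

λ = 0.0893 V⁻¹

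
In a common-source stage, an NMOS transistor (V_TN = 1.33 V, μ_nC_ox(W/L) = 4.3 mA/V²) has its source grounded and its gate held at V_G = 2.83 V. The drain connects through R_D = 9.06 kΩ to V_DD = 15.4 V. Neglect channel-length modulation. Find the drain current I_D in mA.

I_D = 1.67 mA

V_GS = V_G = 2.83 V, so V_ov = 2.83 − 1.33 = 1.5 V.
Assume saturation: I_D = ½ k_n V_ov² = 0.5 × 4.3 × 1.5² = 4.84 mA, giving V_DS = V_DD − I_D R_D = 15.4 − 4.84 × 9.06 = -28.4 V.
But -28.4 V < V_ov = 1.5 V, so the device is actually in triode.
In triode I_D = k_n[V_ov V_DS − ½ V_DS²] and I_D = (V_DD − V_DS)/R_D. Equating: 19.5 V_DS² − 59.44 V_DS + 15.4 = 0, giving V_DS = 0.286 V (the root below V_ov).
I_D = (15.4 − 0.286) / 9.06 = 1.67 mA.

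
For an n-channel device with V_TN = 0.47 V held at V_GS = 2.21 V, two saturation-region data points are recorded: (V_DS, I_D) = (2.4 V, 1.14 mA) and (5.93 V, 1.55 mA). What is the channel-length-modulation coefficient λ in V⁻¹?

With V_GS fixed, I_D ∝ (1 + λ V_DS) in saturation, so I_D2/I_D1 = (1 + λ V_DS2)/(1 + λ V_DS1).
1.55/1.14 = 1.36 = (1 + 5.93 λ)/(1 + 2.4 λ).
Solving: λ (I_D1 V_DS2 − I_D2 V_DS1) = I_D2 − I_D1, so λ = (1.55 − 1.14) / (1.14 × 5.93 − 1.55 × 2.4) = 0.41 / 3.04 = 0.135 V⁻¹.

λ = 0.135 V⁻¹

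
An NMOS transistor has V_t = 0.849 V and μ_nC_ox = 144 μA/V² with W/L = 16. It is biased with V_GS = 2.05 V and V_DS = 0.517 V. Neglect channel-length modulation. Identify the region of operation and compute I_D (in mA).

Triode; I_D = 1.12 mA

k_n = μ_nC_ox · (W/L) = 2.304 mA/V².
V_ov = V_GS − V_t = 2.05 − 0.849 = 1.2 V.
Since V_DS = 0.517 V < V_ov = 1.2 V, the device is in the triode region.
I_D = k_n [V_ov · V_DS − ½ V_DS²] = 2.304 × [1.2 × 0.517 − 0.5 × 0.517²] = 1.12 mA.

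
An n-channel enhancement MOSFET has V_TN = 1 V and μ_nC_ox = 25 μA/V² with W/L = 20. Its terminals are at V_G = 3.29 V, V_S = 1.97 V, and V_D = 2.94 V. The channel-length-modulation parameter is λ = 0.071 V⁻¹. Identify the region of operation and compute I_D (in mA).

Saturation; I_D = 0.0274 mA

V_GS = V_G − V_S = 3.29 − 1.97 = 1.32 V; V_DS = V_D − V_S = 2.94 − 1.97 = 0.97 V.
k_n = μ_nC_ox · (W/L) = 0.5 mA/V².
V_ov = V_GS − V_TN = 1.32 − 1 = 0.32 V.
Since V_DS = 0.97 V ≥ V_ov = 0.32 V, the device is in saturation.
I_D = ½ k_n V_ov² (1 + λ V_DS) = 0.5 × 0.5 × 0.32² × (1 + 0.071 × 0.97) = 0.0274 mA.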